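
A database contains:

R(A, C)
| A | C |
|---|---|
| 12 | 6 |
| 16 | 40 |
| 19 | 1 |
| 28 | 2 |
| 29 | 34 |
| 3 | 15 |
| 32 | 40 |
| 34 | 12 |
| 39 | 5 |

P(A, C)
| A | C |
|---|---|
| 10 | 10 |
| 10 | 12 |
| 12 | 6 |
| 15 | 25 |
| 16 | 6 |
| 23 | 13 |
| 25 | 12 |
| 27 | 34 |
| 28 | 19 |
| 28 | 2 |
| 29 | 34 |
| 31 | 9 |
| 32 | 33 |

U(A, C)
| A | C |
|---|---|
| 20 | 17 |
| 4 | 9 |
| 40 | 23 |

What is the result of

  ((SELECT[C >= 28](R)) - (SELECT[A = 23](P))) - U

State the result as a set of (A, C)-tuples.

{(16, 40), (29, 34), (32, 40)}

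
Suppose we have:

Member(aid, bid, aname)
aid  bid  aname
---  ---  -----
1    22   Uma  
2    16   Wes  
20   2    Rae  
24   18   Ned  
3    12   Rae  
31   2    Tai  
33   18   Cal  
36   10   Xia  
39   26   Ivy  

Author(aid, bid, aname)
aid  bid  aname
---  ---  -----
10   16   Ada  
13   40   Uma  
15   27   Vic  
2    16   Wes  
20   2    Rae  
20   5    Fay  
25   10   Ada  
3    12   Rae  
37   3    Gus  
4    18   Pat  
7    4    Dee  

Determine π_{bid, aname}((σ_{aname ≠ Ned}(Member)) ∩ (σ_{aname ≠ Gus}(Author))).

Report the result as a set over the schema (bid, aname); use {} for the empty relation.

σ[aname ≠ Ned]: keep tuples satisfying aname ≠ Ned → {(1, 22, Uma), (2, 16, Wes), (20, 2, Rae), (3, 12, Rae), (31, 2, Tai), (33, 18, Cal), (36, 10, Xia), (39, 26, Ivy)}
σ[aname ≠ Gus]: keep tuples satisfying aname ≠ Gus → {(10, 16, Ada), (13, 40, Uma), (15, 27, Vic), (2, 16, Wes), (20, 2, Rae), (20, 5, Fay), (25, 10, Ada), (3, 12, Rae), (4, 18, Pat), (7, 4, Dee)}
Set intersection of the two operands is {(2, 16, Wes), (20, 2, Rae), (3, 12, Rae)}.
Keep only column(s) bid, aname: {(12, Rae), (16, Wes), (2, Rae)}

{(12, Rae), (16, Wes), (2, Rae)}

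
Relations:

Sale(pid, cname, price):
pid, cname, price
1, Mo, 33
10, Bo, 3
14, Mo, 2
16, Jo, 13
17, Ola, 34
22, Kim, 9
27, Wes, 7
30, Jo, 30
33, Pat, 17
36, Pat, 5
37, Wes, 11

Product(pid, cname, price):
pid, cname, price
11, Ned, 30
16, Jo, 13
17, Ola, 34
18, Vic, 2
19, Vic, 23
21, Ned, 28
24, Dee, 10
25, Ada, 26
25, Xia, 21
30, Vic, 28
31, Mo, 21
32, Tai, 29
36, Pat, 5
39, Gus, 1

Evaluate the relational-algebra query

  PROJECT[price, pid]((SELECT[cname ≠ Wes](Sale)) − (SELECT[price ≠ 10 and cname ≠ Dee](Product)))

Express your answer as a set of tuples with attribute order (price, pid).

{(17, 33), (2, 14), (3, 10), (30, 30), (33, 1), (9, 22)}

Filtering on cname ≠ Wes leaves {(1, Mo, 33), (10, Bo, 3), (14, Mo, 2), (16, Jo, 13), (17, Ola, 34), (22, Kim, 9), (30, Jo, 30), (33, Pat, 17), (36, Pat, 5)}.
Filtering on price ≠ 10 and cname ≠ Dee leaves {(11, Ned, 30), (16, Jo, 13), (17, Ola, 34), (18, Vic, 2), (19, Vic, 23), (21, Ned, 28), (25, Ada, 26), (25, Xia, 21), (30, Vic, 28), (31, Mo, 21), (32, Tai, 29), (36, Pat, 5), (39, Gus, 1)}.
Taking the difference: {(1, Mo, 33), (10, Bo, 3), (14, Mo, 2), (22, Kim, 9), (30, Jo, 30), (33, Pat, 17)}
π_{price, pid} gives {(17, 33), (2, 14), (3, 10), (30, 30), (33, 1), (9, 22)}.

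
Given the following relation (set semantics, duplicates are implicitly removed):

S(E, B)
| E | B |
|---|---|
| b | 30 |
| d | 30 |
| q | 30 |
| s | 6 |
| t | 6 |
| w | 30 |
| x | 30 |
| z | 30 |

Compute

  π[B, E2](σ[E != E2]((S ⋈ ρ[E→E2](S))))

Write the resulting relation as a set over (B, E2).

ρ[E→E2]: schema becomes (E2, B); tuples unchanged.
Natural join on B: {(b, 30, b), (b, 30, d), (b, 30, q), (b, 30, w), (b, 30, x), (b, 30, z), (d, 30, b), (d, 30, d), (d, 30, q), (d, 30, w), (d, 30, x), (d, 30, z), (q, 30, b), (q, 30, d), (q, 30, q), (q, 30, w), (q, 30, x), (q, 30, z), (s, 6, s), (s, 6, t), (t, 6, s), (t, 6, t), (w, 30, b), (w, 30, d), (w, 30, q), (w, 30, w), (w, 30, x), (w, 30, z), (x, 30, b), (x, 30, d), (x, 30, q), (x, 30, w), (x, 30, x), (x, 30, z), (z, 30, b), (z, 30, d), (z, 30, q), (z, 30, w), (z, 30, x), (z, 30, z)}
σ[E != E2]: keep tuples satisfying E != E2 → {(b, 30, d), (b, 30, q), (b, 30, w), (b, 30, x), (b, 30, z), (d, 30, b), (d, 30, q), (d, 30, w), (d, 30, x), (d, 30, z), (q, 30, b), (q, 30, d), (q, 30, w), (q, 30, x), (q, 30, z), (s, 6, t), (t, 6, s), (w, 30, b), (w, 30, d), (w, 30, q), (w, 30, x), (w, 30, z), (x, 30, b), (x, 30, d), (x, 30, q), (x, 30, w), (x, 30, z), (z, 30, b), (z, 30, d), (z, 30, q), (z, 30, w), (z, 30, x)}
Projecting to B, E2 (24 duplicate(s) eliminated): {(30, b), (30, d), (30, q), (30, w), (30, x), (30, z), (6, s), (6, t)}

{(30, b), (30, d), (30, q), (30, w), (30, x), (30, z), (6, s), (6, t)}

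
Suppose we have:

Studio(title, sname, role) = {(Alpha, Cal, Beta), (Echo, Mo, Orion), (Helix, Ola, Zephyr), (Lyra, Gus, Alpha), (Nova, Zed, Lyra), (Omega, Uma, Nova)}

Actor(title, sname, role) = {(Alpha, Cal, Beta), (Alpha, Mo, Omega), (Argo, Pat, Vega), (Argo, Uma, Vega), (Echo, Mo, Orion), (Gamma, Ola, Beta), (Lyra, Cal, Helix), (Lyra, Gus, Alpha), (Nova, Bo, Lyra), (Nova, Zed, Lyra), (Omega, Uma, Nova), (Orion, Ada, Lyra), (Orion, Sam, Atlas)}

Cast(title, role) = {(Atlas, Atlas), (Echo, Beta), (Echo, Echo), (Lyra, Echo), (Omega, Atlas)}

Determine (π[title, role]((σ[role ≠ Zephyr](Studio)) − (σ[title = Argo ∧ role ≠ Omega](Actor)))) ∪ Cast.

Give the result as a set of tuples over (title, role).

{(Alpha, Beta), (Atlas, Atlas), (Echo, Beta), (Echo, Echo), (Echo, Orion), (Lyra, Alpha), (Lyra, Echo), (Nova, Lyra), (Omega, Atlas), (Omega, Nova)}

Filtering on role ≠ Zephyr leaves {(Alpha, Cal, Beta), (Echo, Mo, Orion), (Lyra, Gus, Alpha), (Nova, Zed, Lyra), (Omega, Uma, Nova)}.
Filtering on title = Argo ∧ role ≠ Omega leaves {(Argo, Pat, Vega), (Argo, Uma, Vega)}.
Set difference of the two operands is {(Alpha, Cal, Beta), (Echo, Mo, Orion), (Lyra, Gus, Alpha), (Nova, Zed, Lyra), (Omega, Uma, Nova)}.
Keep only column(s) title, role: {(Alpha, Beta), (Echo, Orion), (Lyra, Alpha), (Nova, Lyra), (Omega, Nova)}
Set union of the two operands is {(Alpha, Beta), (Atlas, Atlas), (Echo, Beta), (Echo, Echo), (Echo, Orion), (Lyra, Alpha), (Lyra, Echo), (Nova, Lyra), (Omega, Atlas), (Omega, Nova)}.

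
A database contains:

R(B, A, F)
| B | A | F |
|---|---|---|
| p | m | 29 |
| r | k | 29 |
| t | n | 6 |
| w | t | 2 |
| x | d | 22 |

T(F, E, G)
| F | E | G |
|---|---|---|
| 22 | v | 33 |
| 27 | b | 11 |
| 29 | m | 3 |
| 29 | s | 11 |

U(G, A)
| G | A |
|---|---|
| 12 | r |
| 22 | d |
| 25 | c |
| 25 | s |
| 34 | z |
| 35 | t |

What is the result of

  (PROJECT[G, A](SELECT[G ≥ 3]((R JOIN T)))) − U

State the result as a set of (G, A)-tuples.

{(11, k), (11, m), (3, k), (3, m), (33, d)}

R ⋈ T (natural join on F): {(p, m, 29, m, 3), (p, m, 29, s, 11), (r, k, 29, m, 3), (r, k, 29, s, 11), (x, d, 22, v, 33)}
Apply σ_{G ≥ 3}; surviving tuples: {(p, m, 29, m, 3), (p, m, 29, s, 11), (r, k, 29, m, 3), (r, k, 29, s, 11), (x, d, 22, v, 33)}
π[G, A]: project onto (G, A) → {(11, k), (11, m), (3, k), (3, m), (33, d)}
Taking the difference: {(11, k), (11, m), (3, k), (3, m), (33, d)}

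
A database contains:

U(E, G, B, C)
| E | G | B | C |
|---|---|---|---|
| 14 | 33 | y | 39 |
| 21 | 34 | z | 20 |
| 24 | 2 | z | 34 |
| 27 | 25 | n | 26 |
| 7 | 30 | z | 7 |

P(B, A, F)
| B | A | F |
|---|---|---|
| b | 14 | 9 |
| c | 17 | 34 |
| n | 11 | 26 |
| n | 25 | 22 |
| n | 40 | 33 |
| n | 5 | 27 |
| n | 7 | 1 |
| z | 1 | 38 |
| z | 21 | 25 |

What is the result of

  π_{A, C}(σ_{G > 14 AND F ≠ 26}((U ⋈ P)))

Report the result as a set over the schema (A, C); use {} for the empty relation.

Joining U and P on B yields {(21, 34, z, 20, 1, 38), (21, 34, z, 20, 21, 25), (24, 2, z, 34, 1, 38), (24, 2, z, 34, 21, 25), (27, 25, n, 26, 11, 26), (27, 25, n, 26, 25, 22), (27, 25, n, 26, 40, 33), (27, 25, n, 26, 5, 27), (27, 25, n, 26, 7, 1), (7, 30, z, 7, 1, 38), (7, 30, z, 7, 21, 25)}.
Filtering on G > 14 AND F ≠ 26 leaves {(21, 34, z, 20, 1, 38), (21, 34, z, 20, 21, 25), (27, 25, n, 26, 25, 22), (27, 25, n, 26, 40, 33), (27, 25, n, 26, 5, 27), (27, 25, n, 26, 7, 1), (7, 30, z, 7, 1, 38), (7, 30, z, 7, 21, 25)}.
π[A, C]: project onto (A, C) → {(1, 20), (1, 7), (21, 20), (21, 7), (25, 26), (40, 26), (5, 26), (7, 26)}

{(1, 20), (1, 7), (21, 20), (21, 7), (25, 26), (40, 26), (5, 26), (7, 26)}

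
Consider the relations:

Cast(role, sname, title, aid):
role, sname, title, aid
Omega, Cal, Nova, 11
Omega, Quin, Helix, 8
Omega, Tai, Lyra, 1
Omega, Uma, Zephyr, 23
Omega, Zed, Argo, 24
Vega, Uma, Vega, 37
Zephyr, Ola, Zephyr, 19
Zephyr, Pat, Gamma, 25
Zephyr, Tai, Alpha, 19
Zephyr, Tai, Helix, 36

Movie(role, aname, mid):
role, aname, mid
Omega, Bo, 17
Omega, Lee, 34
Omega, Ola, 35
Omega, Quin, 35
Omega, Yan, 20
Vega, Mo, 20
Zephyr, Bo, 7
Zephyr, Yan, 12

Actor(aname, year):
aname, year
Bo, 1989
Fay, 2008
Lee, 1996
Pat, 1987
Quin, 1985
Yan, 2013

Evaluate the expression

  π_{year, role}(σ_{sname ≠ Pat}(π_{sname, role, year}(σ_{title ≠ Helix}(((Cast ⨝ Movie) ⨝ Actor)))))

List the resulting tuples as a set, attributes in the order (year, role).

{(1985, Omega), (1989, Omega), (1989, Zephyr), (1996, Omega), (2013, Omega), (2013, Zephyr)}

Joining Cast and Movie on role yields {(Omega, Cal, Nova, 11, Bo, 17), (Omega, Cal, Nova, 11, Lee, 34), (Omega, Cal, Nova, 11, Ola, 35), (Omega, Cal, Nova, 11, Quin, 35), (Omega, Cal, Nova, 11, Yan, 20), (Omega, Quin, Helix, 8, Bo, 17), (Omega, Quin, Helix, 8, Lee, 34), (Omega, Quin, Helix, 8, Ola, 35), (Omega, Quin, Helix, 8, Quin, 35), (Omega, Quin, Helix, 8, Yan, 20), (Omega, Tai, Lyra, 1, Bo, 17), (Omega, Tai, Lyra, 1, Lee, 34), (Omega, Tai, Lyra, 1, Ola, 35), (Omega, Tai, Lyra, 1, Quin, 35), (Omega, Tai, Lyra, 1, Yan, 20), (Omega, Uma, Zephyr, 23, Bo, 17), (Omega, Uma, Zephyr, 23, Lee, 34), (Omega, Uma, Zephyr, 23, Ola, 35), (Omega, Uma, Zephyr, 23, Quin, 35), (Omega, Uma, Zephyr, 23, Yan, 20), (Omega, Zed, Argo, 24, Bo, 17), (Omega, Zed, Argo, 24, Lee, 34), (Omega, Zed, Argo, 24, Ola, 35), (Omega, Zed, Argo, 24, Quin, 35), (Omega, Zed, Argo, 24, Yan, 20), (Vega, Uma, Vega, 37, Mo, 20), (Zephyr, Ola, Zephyr, 19, Bo, 7), (Zephyr, Ola, Zephyr, 19, Yan, 12), (Zephyr, Pat, Gamma, 25, Bo, 7), (Zephyr, Pat, Gamma, 25, Yan, 12), (Zephyr, Tai, Alpha, 19, Bo, 7), (Zephyr, Tai, Alpha, 19, Yan, 12), (Zephyr, Tai, Helix, 36, Bo, 7), (Zephyr, Tai, Helix, 36, Yan, 12)}.
Joining (Cast ⨝ Movie) and Actor on aname yields {(Omega, Cal, Nova, 11, Bo, 17, 1989), (Omega, Cal, Nova, 11, Lee, 34, 1996), (Omega, Cal, Nova, 11, Quin, 35, 1985), (Omega, Cal, Nova, 11, Yan, 20, 2013), (Omega, Quin, Helix, 8, Bo, 17, 1989), (Omega, Quin, Helix, 8, Lee, 34, 1996), (Omega, Quin, Helix, 8, Quin, 35, 1985), (Omega, Quin, Helix, 8, Yan, 20, 2013), (Omega, Tai, Lyra, 1, Bo, 17, 1989), (Omega, Tai, Lyra, 1, Lee, 34, 1996), (Omega, Tai, Lyra, 1, Quin, 35, 1985), (Omega, Tai, Lyra, 1, Yan, 20, 2013), (Omega, Uma, Zephyr, 23, Bo, 17, 1989), (Omega, Uma, Zephyr, 23, Lee, 34, 1996), (Omega, Uma, Zephyr, 23, Quin, 35, 1985), (Omega, Uma, Zephyr, 23, Yan, 20, 2013), (Omega, Zed, Argo, 24, Bo, 17, 1989), (Omega, Zed, Argo, 24, Lee, 34, 1996), (Omega, Zed, Argo, 24, Quin, 35, 1985), (Omega, Zed, Argo, 24, Yan, 20, 2013), (Zephyr, Ola, Zephyr, 19, Bo, 7, 1989), (Zephyr, Ola, Zephyr, 19, Yan, 12, 2013), (Zephyr, Pat, Gamma, 25, Bo, 7, 1989), (Zephyr, Pat, Gamma, 25, Yan, 12, 2013), (Zephyr, Tai, Alpha, 19, Bo, 7, 1989), (Zephyr, Tai, Alpha, 19, Yan, 12, 2013), (Zephyr, Tai, Helix, 36, Bo, 7, 1989), (Zephyr, Tai, Helix, 36, Yan, 12, 2013)}.
Apply σ_{title ≠ Helix}; surviving tuples: {(Omega, Cal, Nova, 11, Bo, 17, 1989), (Omega, Cal, Nova, 11, Lee, 34, 1996), (Omega, Cal, Nova, 11, Quin, 35, 1985), (Omega, Cal, Nova, 11, Yan, 20, 2013), (Omega, Tai, Lyra, 1, Bo, 17, 1989), (Omega, Tai, Lyra, 1, Lee, 34, 1996), (Omega, Tai, Lyra, 1, Quin, 35, 1985), (Omega, Tai, Lyra, 1, Yan, 20, 2013), (Omega, Uma, Zephyr, 23, Bo, 17, 1989), (Omega, Uma, Zephyr, 23, Lee, 34, 1996), (Omega, Uma, Zephyr, 23, Quin, 35, 1985), (Omega, Uma, Zephyr, 23, Yan, 20, 2013), (Omega, Zed, Argo, 24, Bo, 17, 1989), (Omega, Zed, Argo, 24, Lee, 34, 1996), (Omega, Zed, Argo, 24, Quin, 35, 1985), (Omega, Zed, Argo, 24, Yan, 20, 2013), (Zephyr, Ola, Zephyr, 19, Bo, 7, 1989), (Zephyr, Ola, Zephyr, 19, Yan, 12, 2013), (Zephyr, Pat, Gamma, 25, Bo, 7, 1989), (Zephyr, Pat, Gamma, 25, Yan, 12, 2013), (Zephyr, Tai, Alpha, 19, Bo, 7, 1989), (Zephyr, Tai, Alpha, 19, Yan, 12, 2013)}
Projecting to sname, role, year: {(Cal, Omega, 1985), (Cal, Omega, 1989), (Cal, Omega, 1996), (Cal, Omega, 2013), (Ola, Zephyr, 1989), (Ola, Zephyr, 2013), (Pat, Zephyr, 1989), (Pat, Zephyr, 2013), (Tai, Omega, 1985), (Tai, Omega, 1989), (Tai, Omega, 1996), (Tai, Omega, 2013), (Tai, Zephyr, 1989), (Tai, Zephyr, 2013), (Uma, Omega, 1985), (Uma, Omega, 1989), (Uma, Omega, 1996), (Uma, Omega, 2013), (Zed, Omega, 1985), (Zed, Omega, 1989), (Zed, Omega, 1996), (Zed, Omega, 2013)}
Apply σ_{sname ≠ Pat}; surviving tuples: {(Cal, Omega, 1985), (Cal, Omega, 1989), (Cal, Omega, 1996), (Cal, Omega, 2013), (Ola, Zephyr, 1989), (Ola, Zephyr, 2013), (Tai, Omega, 1985), (Tai, Omega, 1989), (Tai, Omega, 1996), (Tai, Omega, 2013), (Tai, Zephyr, 1989), (Tai, Zephyr, 2013), (Uma, Omega, 1985), (Uma, Omega, 1989), (Uma, Omega, 1996), (Uma, Omega, 2013), (Zed, Omega, 1985), (Zed, Omega, 1989), (Zed, Omega, 1996), (Zed, Omega, 2013)}
Projecting to year, role (14 duplicate(s) eliminated): {(1985, Omega), (1989, Omega), (1989, Zephyr), (1996, Omega), (2013, Omega), (2013, Zephyr)}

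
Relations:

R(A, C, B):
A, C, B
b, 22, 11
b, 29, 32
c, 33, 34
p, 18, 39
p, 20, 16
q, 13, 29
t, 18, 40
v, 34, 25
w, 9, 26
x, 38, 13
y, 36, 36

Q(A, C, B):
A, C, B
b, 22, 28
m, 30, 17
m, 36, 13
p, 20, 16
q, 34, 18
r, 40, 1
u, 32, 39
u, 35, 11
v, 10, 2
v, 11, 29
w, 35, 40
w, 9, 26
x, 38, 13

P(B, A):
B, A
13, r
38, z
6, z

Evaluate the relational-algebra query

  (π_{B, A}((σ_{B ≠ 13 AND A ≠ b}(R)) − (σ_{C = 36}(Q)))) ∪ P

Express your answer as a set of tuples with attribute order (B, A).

{(13, r), (16, p), (25, v), (26, w), (29, q), (34, c), (36, y), (38, z), (39, p), (40, t), (6, z)}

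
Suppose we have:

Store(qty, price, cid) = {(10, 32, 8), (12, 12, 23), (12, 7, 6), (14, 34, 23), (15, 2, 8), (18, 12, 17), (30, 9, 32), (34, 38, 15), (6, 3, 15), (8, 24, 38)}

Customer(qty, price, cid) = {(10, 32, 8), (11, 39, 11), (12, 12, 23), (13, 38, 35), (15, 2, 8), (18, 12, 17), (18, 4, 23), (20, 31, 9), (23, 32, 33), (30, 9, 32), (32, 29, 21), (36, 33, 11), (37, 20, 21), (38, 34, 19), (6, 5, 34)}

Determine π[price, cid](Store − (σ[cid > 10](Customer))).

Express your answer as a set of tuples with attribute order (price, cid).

{(2, 8), (24, 38), (3, 15), (32, 8), (34, 23), (38, 15), (7, 6)}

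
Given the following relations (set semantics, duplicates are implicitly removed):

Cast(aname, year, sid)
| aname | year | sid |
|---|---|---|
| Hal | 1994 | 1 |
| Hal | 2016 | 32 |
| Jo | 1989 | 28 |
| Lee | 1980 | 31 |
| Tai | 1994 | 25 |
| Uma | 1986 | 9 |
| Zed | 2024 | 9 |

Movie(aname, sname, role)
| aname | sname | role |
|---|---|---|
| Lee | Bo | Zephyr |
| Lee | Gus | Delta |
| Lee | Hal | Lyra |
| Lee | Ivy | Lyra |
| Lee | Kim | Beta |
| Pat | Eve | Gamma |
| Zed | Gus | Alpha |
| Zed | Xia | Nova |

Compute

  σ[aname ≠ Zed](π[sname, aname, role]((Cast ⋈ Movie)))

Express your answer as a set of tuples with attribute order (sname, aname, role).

{(Bo, Lee, Zephyr), (Gus, Lee, Delta), (Hal, Lee, Lyra), (Ivy, Lee, Lyra), (Kim, Lee, Beta)}

Joining Cast and Movie on aname yields {(Lee, 1980, 31, Bo, Zephyr), (Lee, 1980, 31, Gus, Delta), (Lee, 1980, 31, Hal, Lyra), (Lee, 1980, 31, Ivy, Lyra), (Lee, 1980, 31, Kim, Beta), (Zed, 2024, 9, Gus, Alpha), (Zed, 2024, 9, Xia, Nova)}.
π_{sname, aname, role} gives {(Bo, Lee, Zephyr), (Gus, Lee, Delta), (Gus, Zed, Alpha), (Hal, Lee, Lyra), (Ivy, Lee, Lyra), (Kim, Lee, Beta), (Xia, Zed, Nova)}.
Apply σ_{aname ≠ Zed}; surviving tuples: {(Bo, Lee, Zephyr), (Gus, Lee, Delta), (Hal, Lee, Lyra), (Ivy, Lee, Lyra), (Kim, Lee, Beta)}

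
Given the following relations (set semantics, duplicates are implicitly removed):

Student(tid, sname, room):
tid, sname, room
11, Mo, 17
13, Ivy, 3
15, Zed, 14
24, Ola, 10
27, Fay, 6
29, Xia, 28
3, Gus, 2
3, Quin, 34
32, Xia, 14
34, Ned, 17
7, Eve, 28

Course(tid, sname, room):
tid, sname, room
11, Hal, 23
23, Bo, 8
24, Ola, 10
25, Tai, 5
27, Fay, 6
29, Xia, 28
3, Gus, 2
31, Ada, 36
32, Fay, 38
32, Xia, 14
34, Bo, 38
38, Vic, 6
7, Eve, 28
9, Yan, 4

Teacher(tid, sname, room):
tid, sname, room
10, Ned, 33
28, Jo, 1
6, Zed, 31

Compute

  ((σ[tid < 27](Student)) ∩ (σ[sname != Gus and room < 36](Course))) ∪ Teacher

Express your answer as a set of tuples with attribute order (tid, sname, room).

{(10, Ned, 33), (24, Ola, 10), (28, Jo, 1), (6, Zed, 31), (7, Eve, 28)}

Filtering on tid < 27 leaves {(11, Mo, 17), (13, Ivy, 3), (15, Zed, 14), (24, Ola, 10), (3, Gus, 2), (3, Quin, 34), (7, Eve, 28)}.
Filtering on sname != Gus and room < 36 leaves {(11, Hal, 23), (23, Bo, 8), (24, Ola, 10), (25, Tai, 5), (27, Fay, 6), (29, Xia, 28), (32, Xia, 14), (38, Vic, 6), (7, Eve, 28), (9, Yan, 4)}.
Taking the intersection: {(24, Ola, 10), (7, Eve, 28)}
Taking the union: {(10, Ned, 33), (24, Ola, 10), (28, Jo, 1), (6, Zed, 31), (7, Eve, 28)}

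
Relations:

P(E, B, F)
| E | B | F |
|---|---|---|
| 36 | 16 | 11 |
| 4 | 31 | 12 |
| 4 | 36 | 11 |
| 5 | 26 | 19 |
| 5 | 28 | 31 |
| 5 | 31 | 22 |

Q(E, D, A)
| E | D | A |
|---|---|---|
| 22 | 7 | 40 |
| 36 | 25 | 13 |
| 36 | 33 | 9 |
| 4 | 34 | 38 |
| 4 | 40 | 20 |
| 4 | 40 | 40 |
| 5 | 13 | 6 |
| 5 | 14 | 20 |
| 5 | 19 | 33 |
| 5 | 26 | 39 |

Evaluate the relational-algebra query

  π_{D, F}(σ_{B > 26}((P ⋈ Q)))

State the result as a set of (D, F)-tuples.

{(13, 22), (13, 31), (14, 22), (14, 31), (19, 22), (19, 31), (26, 22), (26, 31), (34, 11), (34, 12), (40, 11), (40, 12)}

Natural join on E: {(36, 16, 11, 25, 13), (36, 16, 11, 33, 9), (4, 31, 12, 34, 38), (4, 31, 12, 40, 20), (4, 31, 12, 40, 40), (4, 36, 11, 34, 38), (4, 36, 11, 40, 20), (4, 36, 11, 40, 40), (5, 26, 19, 13, 6), (5, 26, 19, 14, 20), (5, 26, 19, 19, 33), (5, 26, 19, 26, 39), (5, 28, 31, 13, 6), (5, 28, 31, 14, 20), (5, 28, 31, 19, 33), (5, 28, 31, 26, 39), (5, 31, 22, 13, 6), (5, 31, 22, 14, 20), (5, 31, 22, 19, 33), (5, 31, 22, 26, 39)}
Apply σ_{B > 26}; surviving tuples: {(4, 31, 12, 34, 38), (4, 31, 12, 40, 20), (4, 31, 12, 40, 40), (4, 36, 11, 34, 38), (4, 36, 11, 40, 20), (4, 36, 11, 40, 40), (5, 28, 31, 13, 6), (5, 28, 31, 14, 20), (5, 28, 31, 19, 33), (5, 28, 31, 26, 39), (5, 31, 22, 13, 6), (5, 31, 22, 14, 20), (5, 31, 22, 19, 33), (5, 31, 22, 26, 39)}
π_{D, F} gives {(13, 22), (13, 31), (14, 22), (14, 31), (19, 22), (19, 31), (26, 22), (26, 31), (34, 11), (34, 12), (40, 11), (40, 12)} (2 duplicate(s) eliminated).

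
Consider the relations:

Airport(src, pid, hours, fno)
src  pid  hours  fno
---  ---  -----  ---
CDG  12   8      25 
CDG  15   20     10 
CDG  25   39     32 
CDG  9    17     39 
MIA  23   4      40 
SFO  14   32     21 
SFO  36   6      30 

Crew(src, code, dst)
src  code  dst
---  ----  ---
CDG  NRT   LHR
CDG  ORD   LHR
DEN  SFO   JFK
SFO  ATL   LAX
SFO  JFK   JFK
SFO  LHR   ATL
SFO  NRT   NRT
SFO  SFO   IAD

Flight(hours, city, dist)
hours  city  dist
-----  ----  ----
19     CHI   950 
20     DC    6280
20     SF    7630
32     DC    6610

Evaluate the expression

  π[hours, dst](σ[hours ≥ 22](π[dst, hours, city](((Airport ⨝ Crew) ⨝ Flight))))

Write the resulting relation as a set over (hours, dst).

Joining Airport and Crew on src yields {(CDG, 12, 8, 25, NRT, LHR), (CDG, 12, 8, 25, ORD, LHR), (CDG, 15, 20, 10, NRT, LHR), (CDG, 15, 20, 10, ORD, LHR), (CDG, 25, 39, 32, NRT, LHR), (CDG, 25, 39, 32, ORD, LHR), (CDG, 9, 17, 39, NRT, LHR), (CDG, 9, 17, 39, ORD, LHR), (SFO, 14, 32, 21, ATL, LAX), (SFO, 14, 32, 21, JFK, JFK), (SFO, 14, 32, 21, LHR, ATL), (SFO, 14, 32, 21, NRT, NRT), (SFO, 14, 32, 21, SFO, IAD), (SFO, 36, 6, 30, ATL, LAX), (SFO, 36, 6, 30, JFK, JFK), (SFO, 36, 6, 30, LHR, ATL), (SFO, 36, 6, 30, NRT, NRT), (SFO, 36, 6, 30, SFO, IAD)}.
Joining (Airport ⨝ Crew) and Flight on hours yields {(CDG, 15, 20, 10, NRT, LHR, DC, 6280), (CDG, 15, 20, 10, NRT, LHR, SF, 7630), (CDG, 15, 20, 10, ORD, LHR, DC, 6280), (CDG, 15, 20, 10, ORD, LHR, SF, 7630), (SFO, 14, 32, 21, ATL, LAX, DC, 6610), (SFO, 14, 32, 21, JFK, JFK, DC, 6610), (SFO, 14, 32, 21, LHR, ATL, DC, 6610), (SFO, 14, 32, 21, NRT, NRT, DC, 6610), (SFO, 14, 32, 21, SFO, IAD, DC, 6610)}.
π[dst, hours, city]: project onto (dst, hours, city) (2 duplicate(s) eliminated) → {(ATL, 32, DC), (IAD, 32, DC), (JFK, 32, DC), (LAX, 32, DC), (LHR, 20, DC), (LHR, 20, SF), (NRT, 32, DC)}
Selection hours ≥ 22: {(ATL, 32, DC), (IAD, 32, DC), (JFK, 32, DC), (LAX, 32, DC), (NRT, 32, DC)}
π[hours, dst]: project onto (hours, dst) → {(32, ATL), (32, IAD), (32, JFK), (32, LAX), (32, NRT)}

{(32, ATL), (32, IAD), (32, JFK), (32, LAX), (32, NRT)}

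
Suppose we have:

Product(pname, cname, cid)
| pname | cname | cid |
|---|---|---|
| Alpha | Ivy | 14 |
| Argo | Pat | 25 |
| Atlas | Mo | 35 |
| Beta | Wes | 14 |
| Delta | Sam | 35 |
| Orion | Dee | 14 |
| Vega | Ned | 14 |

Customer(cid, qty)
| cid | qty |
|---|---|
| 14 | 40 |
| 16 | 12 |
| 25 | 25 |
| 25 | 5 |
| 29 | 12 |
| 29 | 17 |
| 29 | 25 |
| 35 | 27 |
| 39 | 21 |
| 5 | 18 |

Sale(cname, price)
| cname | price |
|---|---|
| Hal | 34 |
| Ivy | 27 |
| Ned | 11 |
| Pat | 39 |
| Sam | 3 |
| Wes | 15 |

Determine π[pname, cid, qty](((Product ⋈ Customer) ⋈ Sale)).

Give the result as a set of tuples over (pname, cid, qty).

{(Alpha, 14, 40), (Argo, 25, 25), (Argo, 25, 5), (Beta, 14, 40), (Delta, 35, 27), (Vega, 14, 40)}

Product ⋈ Customer (natural join on cid): {(Alpha, Ivy, 14, 40), (Argo, Pat, 25, 25), (Argo, Pat, 25, 5), (Atlas, Mo, 35, 27), (Beta, Wes, 14, 40), (Delta, Sam, 35, 27), (Orion, Dee, 14, 40), (Vega, Ned, 14, 40)}
(Product ⋈ Customer) ⋈ Sale (natural join on cname): {(Alpha, Ivy, 14, 40, 27), (Argo, Pat, 25, 25, 39), (Argo, Pat, 25, 5, 39), (Beta, Wes, 14, 40, 15), (Delta, Sam, 35, 27, 3), (Vega, Ned, 14, 40, 11)}
π_{pname, cid, qty} gives {(Alpha, 14, 40), (Argo, 25, 25), (Argo, 25, 5), (Beta, 14, 40), (Delta, 35, 27), (Vega, 14, 40)}.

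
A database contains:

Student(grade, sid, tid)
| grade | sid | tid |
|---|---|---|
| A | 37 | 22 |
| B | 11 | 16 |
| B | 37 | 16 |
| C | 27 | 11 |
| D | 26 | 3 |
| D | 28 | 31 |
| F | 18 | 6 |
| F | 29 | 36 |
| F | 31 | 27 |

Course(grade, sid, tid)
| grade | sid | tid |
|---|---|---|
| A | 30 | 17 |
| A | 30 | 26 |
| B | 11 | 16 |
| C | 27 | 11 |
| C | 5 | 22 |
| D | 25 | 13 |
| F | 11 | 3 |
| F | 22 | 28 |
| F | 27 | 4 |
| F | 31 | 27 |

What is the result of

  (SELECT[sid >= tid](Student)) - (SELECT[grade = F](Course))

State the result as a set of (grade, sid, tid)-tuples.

{(A, 37, 22), (B, 37, 16), (C, 27, 11), (D, 26, 3), (F, 18, 6)}

Apply σ_{sid >= tid}; surviving tuples: {(A, 37, 22), (B, 37, 16), (C, 27, 11), (D, 26, 3), (F, 18, 6), (F, 31, 27)}
Apply σ_{grade = F}; surviving tuples: {(F, 11, 3), (F, 22, 28), (F, 27, 4), (F, 31, 27)}
Difference: {(A, 37, 22), (B, 37, 16), (C, 27, 11), (D, 26, 3), (F, 18, 6), (F, 31, 27)} with {(F, 11, 3), (F, 22, 28), (F, 27, 4), (F, 31, 27)} → {(A, 37, 22), (B, 37, 16), (C, 27, 11), (D, 26, 3), (F, 18, 6)}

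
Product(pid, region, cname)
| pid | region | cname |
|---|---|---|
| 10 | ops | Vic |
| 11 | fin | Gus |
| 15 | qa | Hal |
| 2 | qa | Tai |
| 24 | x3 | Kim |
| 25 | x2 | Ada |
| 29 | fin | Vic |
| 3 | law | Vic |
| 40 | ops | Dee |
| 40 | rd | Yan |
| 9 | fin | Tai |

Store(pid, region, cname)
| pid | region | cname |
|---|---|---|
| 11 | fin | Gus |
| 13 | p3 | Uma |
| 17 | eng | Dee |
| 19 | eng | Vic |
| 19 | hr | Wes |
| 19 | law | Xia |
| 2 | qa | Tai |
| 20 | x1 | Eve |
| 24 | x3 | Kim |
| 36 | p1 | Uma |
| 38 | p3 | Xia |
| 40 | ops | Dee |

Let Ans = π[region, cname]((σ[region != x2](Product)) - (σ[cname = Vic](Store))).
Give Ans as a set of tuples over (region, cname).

Apply σ_{region != x2}; surviving tuples: {(10, ops, Vic), (11, fin, Gus), (15, qa, Hal), (2, qa, Tai), (24, x3, Kim), (29, fin, Vic), (3, law, Vic), (40, ops, Dee), (40, rd, Yan), (9, fin, Tai)}
Apply σ_{cname = Vic}; surviving tuples: {(19, eng, Vic)}
Difference: {(10, ops, Vic), (11, fin, Gus), (15, qa, Hal), (2, qa, Tai), (24, x3, Kim), (29, fin, Vic), (3, law, Vic), (40, ops, Dee), (40, rd, Yan), (9, fin, Tai)} with {(19, eng, Vic)} → {(10, ops, Vic), (11, fin, Gus), (15, qa, Hal), (2, qa, Tai), (24, x3, Kim), (29, fin, Vic), (3, law, Vic), (40, ops, Dee), (40, rd, Yan), (9, fin, Tai)}
Projecting to region, cname: {(fin, Gus), (fin, Tai), (fin, Vic), (law, Vic), (ops, Dee), (ops, Vic), (qa, Hal), (qa, Tai), (rd, Yan), (x3, Kim)}

{(fin, Gus), (fin, Tai), (fin, Vic), (law, Vic), (ops, Dee), (ops, Vic), (qa, Hal), (qa, Tai), (rd, Yan), (x3, Kim)}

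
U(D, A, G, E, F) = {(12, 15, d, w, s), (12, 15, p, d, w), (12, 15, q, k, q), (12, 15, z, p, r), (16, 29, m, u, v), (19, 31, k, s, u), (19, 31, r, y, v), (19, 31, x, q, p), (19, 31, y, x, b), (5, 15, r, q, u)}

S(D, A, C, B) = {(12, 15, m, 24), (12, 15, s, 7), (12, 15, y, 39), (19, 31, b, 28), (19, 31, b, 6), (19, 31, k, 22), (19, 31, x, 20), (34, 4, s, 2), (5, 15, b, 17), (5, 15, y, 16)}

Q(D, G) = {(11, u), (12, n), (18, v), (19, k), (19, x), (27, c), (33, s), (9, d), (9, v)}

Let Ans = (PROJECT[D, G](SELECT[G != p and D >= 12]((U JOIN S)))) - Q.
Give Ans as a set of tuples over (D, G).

{(12, d), (12, q), (12, z), (19, r), (19, y)}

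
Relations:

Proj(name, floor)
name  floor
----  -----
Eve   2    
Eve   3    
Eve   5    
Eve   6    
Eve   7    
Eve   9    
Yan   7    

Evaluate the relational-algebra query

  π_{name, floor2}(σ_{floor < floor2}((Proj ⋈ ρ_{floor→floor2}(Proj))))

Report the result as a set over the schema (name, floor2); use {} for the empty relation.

{(Eve, 3), (Eve, 5), (Eve, 6), (Eve, 7), (Eve, 9)}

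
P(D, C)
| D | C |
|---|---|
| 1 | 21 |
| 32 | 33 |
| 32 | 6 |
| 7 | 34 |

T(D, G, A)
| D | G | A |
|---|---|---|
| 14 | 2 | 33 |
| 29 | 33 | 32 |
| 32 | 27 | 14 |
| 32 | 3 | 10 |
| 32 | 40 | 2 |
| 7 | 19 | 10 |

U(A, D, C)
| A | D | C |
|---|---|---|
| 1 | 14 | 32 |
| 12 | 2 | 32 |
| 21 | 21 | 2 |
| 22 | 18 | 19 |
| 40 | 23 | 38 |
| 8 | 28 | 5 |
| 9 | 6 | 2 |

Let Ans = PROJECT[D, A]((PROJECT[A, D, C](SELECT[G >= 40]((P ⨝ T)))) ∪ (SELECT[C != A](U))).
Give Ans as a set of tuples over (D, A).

{(14, 1), (18, 22), (2, 12), (21, 21), (23, 40), (28, 8), (32, 2), (6, 9)}

Natural join on D: {(32, 33, 27, 14), (32, 33, 3, 10), (32, 33, 40, 2), (32, 6, 27, 14), (32, 6, 3, 10), (32, 6, 40, 2), (7, 34, 19, 10)}
σ[G >= 40]: keep tuples satisfying G >= 40 → {(32, 33, 40, 2), (32, 6, 40, 2)}
π_{A, D, C} gives {(2, 32, 33), (2, 32, 6)}.
σ[C != A]: keep tuples satisfying C != A → {(1, 14, 32), (12, 2, 32), (21, 21, 2), (22, 18, 19), (40, 23, 38), (8, 28, 5), (9, 6, 2)}
Set union of the two operands is {(1, 14, 32), (12, 2, 32), (2, 32, 33), (2, 32, 6), (21, 21, 2), (22, 18, 19), (40, 23, 38), (8, 28, 5), (9, 6, 2)}.
π_{D, A} gives {(14, 1), (18, 22), (2, 12), (21, 21), (23, 40), (28, 8), (32, 2), (6, 9)} (1 duplicate(s) eliminated).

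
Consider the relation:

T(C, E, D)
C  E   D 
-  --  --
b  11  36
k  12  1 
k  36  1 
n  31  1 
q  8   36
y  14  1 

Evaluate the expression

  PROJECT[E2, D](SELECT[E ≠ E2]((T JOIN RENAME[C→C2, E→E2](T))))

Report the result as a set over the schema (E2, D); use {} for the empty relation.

{(11, 36), (12, 1), (14, 1), (31, 1), (36, 1), (8, 36)}

ρ[C→C2, E→E2]: schema becomes (C2, E2, D); tuples unchanged.
Joining T and RENAME[C→C2, E→E2](T) on D yields {(b, 11, 36, b, 11), (b, 11, 36, q, 8), (k, 12, 1, k, 12), (k, 12, 1, k, 36), (k, 12, 1, n, 31), (k, 12, 1, y, 14), (k, 36, 1, k, 12), (k, 36, 1, k, 36), (k, 36, 1, n, 31), (k, 36, 1, y, 14), (n, 31, 1, k, 12), (n, 31, 1, k, 36), (n, 31, 1, n, 31), (n, 31, 1, y, 14), (q, 8, 36, b, 11), (q, 8, 36, q, 8), (y, 14, 1, k, 12), (y, 14, 1, k, 36), (y, 14, 1, n, 31), (y, 14, 1, y, 14)}.
Selection E ≠ E2: {(b, 11, 36, q, 8), (k, 12, 1, k, 36), (k, 12, 1, n, 31), (k, 12, 1, y, 14), (k, 36, 1, k, 12), (k, 36, 1, n, 31), (k, 36, 1, y, 14), (n, 31, 1, k, 12), (n, 31, 1, k, 36), (n, 31, 1, y, 14), (q, 8, 36, b, 11), (y, 14, 1, k, 12), (y, 14, 1, k, 36), (y, 14, 1, n, 31)}
Projecting to E2, D (8 duplicate(s) eliminated): {(11, 36), (12, 1), (14, 1), (31, 1), (36, 1), (8, 36)}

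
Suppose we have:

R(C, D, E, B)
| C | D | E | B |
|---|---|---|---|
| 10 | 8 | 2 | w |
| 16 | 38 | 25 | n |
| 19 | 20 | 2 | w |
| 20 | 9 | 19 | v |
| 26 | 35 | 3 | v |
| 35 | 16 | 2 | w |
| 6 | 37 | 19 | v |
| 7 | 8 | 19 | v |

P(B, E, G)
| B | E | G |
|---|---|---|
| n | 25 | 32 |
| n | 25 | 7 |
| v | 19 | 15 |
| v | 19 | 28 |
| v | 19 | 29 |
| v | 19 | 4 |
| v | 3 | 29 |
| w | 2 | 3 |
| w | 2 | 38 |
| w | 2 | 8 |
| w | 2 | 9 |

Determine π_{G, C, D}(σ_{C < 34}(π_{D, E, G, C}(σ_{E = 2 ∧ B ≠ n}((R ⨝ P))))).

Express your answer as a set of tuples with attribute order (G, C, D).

{(3, 10, 8), (3, 19, 20), (38, 10, 8), (38, 19, 20), (8, 10, 8), (8, 19, 20), (9, 10, 8), (9, 19, 20)}

R ⋈ P (natural join on E, B): {(10, 8, 2, w, 3), (10, 8, 2, w, 38), (10, 8, 2, w, 8), (10, 8, 2, w, 9), (16, 38, 25, n, 32), (16, 38, 25, n, 7), (19, 20, 2, w, 3), (19, 20, 2, w, 38), (19, 20, 2, w, 8), (19, 20, 2, w, 9), (20, 9, 19, v, 15), (20, 9, 19, v, 28), (20, 9, 19, v, 29), (20, 9, 19, v, 4), (26, 35, 3, v, 29), (35, 16, 2, w, 3), (35, 16, 2, w, 38), (35, 16, 2, w, 8), (35, 16, 2, w, 9), (6, 37, 19, v, 15), (6, 37, 19, v, 28), (6, 37, 19, v, 29), (6, 37, 19, v, 4), (7, 8, 19, v, 15), (7, 8, 19, v, 28), (7, 8, 19, v, 29), (7, 8, 19, v, 4)}
Apply σ_{E = 2 ∧ B ≠ n}; surviving tuples: {(10, 8, 2, w, 3), (10, 8, 2, w, 38), (10, 8, 2, w, 8), (10, 8, 2, w, 9), (19, 20, 2, w, 3), (19, 20, 2, w, 38), (19, 20, 2, w, 8), (19, 20, 2, w, 9), (35, 16, 2, w, 3), (35, 16, 2, w, 38), (35, 16, 2, w, 8), (35, 16, 2, w, 9)}
π[D, E, G, C]: project onto (D, E, G, C) → {(16, 2, 3, 35), (16, 2, 38, 35), (16, 2, 8, 35), (16, 2, 9, 35), (20, 2, 3, 19), (20, 2, 38, 19), (20, 2, 8, 19), (20, 2, 9, 19), (8, 2, 3, 10), (8, 2, 38, 10), (8, 2, 8, 10), (8, 2, 9, 10)}
Apply σ_{C < 34}; surviving tuples: {(20, 2, 3, 19), (20, 2, 38, 19), (20, 2, 8, 19), (20, 2, 9, 19), (8, 2, 3, 10), (8, 2, 38, 10), (8, 2, 8, 10), (8, 2, 9, 10)}
π[G, C, D]: project onto (G, C, D) → {(3, 10, 8), (3, 19, 20), (38, 10, 8), (38, 19, 20), (8, 10, 8), (8, 19, 20), (9, 10, 8), (9, 19, 20)}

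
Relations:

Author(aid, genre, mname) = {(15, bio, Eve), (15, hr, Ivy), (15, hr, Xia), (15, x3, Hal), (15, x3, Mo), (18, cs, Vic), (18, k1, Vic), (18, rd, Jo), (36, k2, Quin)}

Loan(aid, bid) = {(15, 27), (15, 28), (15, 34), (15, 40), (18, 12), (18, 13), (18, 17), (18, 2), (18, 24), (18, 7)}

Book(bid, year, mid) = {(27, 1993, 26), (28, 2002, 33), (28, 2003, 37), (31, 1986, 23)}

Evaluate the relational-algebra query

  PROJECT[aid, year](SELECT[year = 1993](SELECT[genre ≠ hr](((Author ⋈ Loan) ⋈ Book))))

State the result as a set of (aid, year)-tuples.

Natural join on aid: {(15, bio, Eve, 27), (15, bio, Eve, 28), (15, bio, Eve, 34), (15, bio, Eve, 40), (15, hr, Ivy, 27), (15, hr, Ivy, 28), (15, hr, Ivy, 34), (15, hr, Ivy, 40), (15, hr, Xia, 27), (15, hr, Xia, 28), (15, hr, Xia, 34), (15, hr, Xia, 40), (15, x3, Hal, 27), (15, x3, Hal, 28), (15, x3, Hal, 34), (15, x3, Hal, 40), (15, x3, Mo, 27), (15, x3, Mo, 28), (15, x3, Mo, 34), (15, x3, Mo, 40), (18, cs, Vic, 12), (18, cs, Vic, 13), (18, cs, Vic, 17), (18, cs, Vic, 2), (18, cs, Vic, 24), (18, cs, Vic, 7), (18, k1, Vic, 12), (18, k1, Vic, 13), (18, k1, Vic, 17), (18, k1, Vic, 2), (18, k1, Vic, 24), (18, k1, Vic, 7), (18, rd, Jo, 12), (18, rd, Jo, 13), (18, rd, Jo, 17), (18, rd, Jo, 2), (18, rd, Jo, 24), (18, rd, Jo, 7)}
Natural join on bid: {(15, bio, Eve, 27, 1993, 26), (15, bio, Eve, 28, 2002, 33), (15, bio, Eve, 28, 2003, 37), (15, hr, Ivy, 27, 1993, 26), (15, hr, Ivy, 28, 2002, 33), (15, hr, Ivy, 28, 2003, 37), (15, hr, Xia, 27, 1993, 26), (15, hr, Xia, 28, 2002, 33), (15, hr, Xia, 28, 2003, 37), (15, x3, Hal, 27, 1993, 26), (15, x3, Hal, 28, 2002, 33), (15, x3, Hal, 28, 2003, 37), (15, x3, Mo, 27, 1993, 26), (15, x3, Mo, 28, 2002, 33), (15, x3, Mo, 28, 2003, 37)}
σ[genre ≠ hr]: keep tuples satisfying genre ≠ hr → {(15, bio, Eve, 27, 1993, 26), (15, bio, Eve, 28, 2002, 33), (15, bio, Eve, 28, 2003, 37), (15, x3, Hal, 27, 1993, 26), (15, x3, Hal, 28, 2002, 33), (15, x3, Hal, 28, 2003, 37), (15, x3, Mo, 27, 1993, 26), (15, x3, Mo, 28, 2002, 33), (15, x3, Mo, 28, 2003, 37)}
σ[year = 1993]: keep tuples satisfying year = 1993 → {(15, bio, Eve, 27, 1993, 26), (15, x3, Hal, 27, 1993, 26), (15, x3, Mo, 27, 1993, 26)}
Projecting to aid, year (2 duplicate(s) eliminated): {(15, 1993)}

{(15, 1993)}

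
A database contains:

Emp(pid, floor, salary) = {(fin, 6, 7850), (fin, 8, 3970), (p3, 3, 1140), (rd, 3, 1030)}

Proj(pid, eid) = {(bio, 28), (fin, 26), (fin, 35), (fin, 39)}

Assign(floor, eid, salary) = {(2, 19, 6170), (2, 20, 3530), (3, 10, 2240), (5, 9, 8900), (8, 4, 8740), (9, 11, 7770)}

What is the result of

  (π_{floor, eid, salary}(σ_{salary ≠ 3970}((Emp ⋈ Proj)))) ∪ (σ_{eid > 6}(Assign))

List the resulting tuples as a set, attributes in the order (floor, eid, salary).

{(2, 19, 6170), (2, 20, 3530), (3, 10, 2240), (5, 9, 8900), (6, 26, 7850), (6, 35, 7850), (6, 39, 7850), (9, 11, 7770)}

Emp ⋈ Proj (natural join on pid): {(fin, 6, 7850, 26), (fin, 6, 7850, 35), (fin, 6, 7850, 39), (fin, 8, 3970, 26), (fin, 8, 3970, 35), (fin, 8, 3970, 39)}
Filtering on salary ≠ 3970 leaves {(fin, 6, 7850, 26), (fin, 6, 7850, 35), (fin, 6, 7850, 39)}.
π_{floor, eid, salary} gives {(6, 26, 7850), (6, 35, 7850), (6, 39, 7850)}.
Filtering on eid > 6 leaves {(2, 19, 6170), (2, 20, 3530), (3, 10, 2240), (5, 9, 8900), (9, 11, 7770)}.
Union: {(6, 26, 7850), (6, 35, 7850), (6, 39, 7850)} with {(2, 19, 6170), (2, 20, 3530), (3, 10, 2240), (5, 9, 8900), (9, 11, 7770)} → {(2, 19, 6170), (2, 20, 3530), (3, 10, 2240), (5, 9, 8900), (6, 26, 7850), (6, 35, 7850), (6, 39, 7850), (9, 11, 7770)}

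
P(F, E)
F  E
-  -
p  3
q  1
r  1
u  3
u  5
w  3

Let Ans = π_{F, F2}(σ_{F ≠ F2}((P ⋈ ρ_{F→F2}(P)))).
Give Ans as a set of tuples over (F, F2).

{(p, u), (p, w), (q, r), (r, q), (u, p), (u, w), (w, p), (w, u)}

ρ[F→F2]: schema becomes (F2, E); tuples unchanged.
Natural join on E: {(p, 3, p), (p, 3, u), (p, 3, w), (q, 1, q), (q, 1, r), (r, 1, q), (r, 1, r), (u, 3, p), (u, 3, u), (u, 3, w), (u, 5, u), (w, 3, p), (w, 3, u), (w, 3, w)}
Filtering on F ≠ F2 leaves {(p, 3, u), (p, 3, w), (q, 1, r), (r, 1, q), (u, 3, p), (u, 3, w), (w, 3, p), (w, 3, u)}.
π_{F, F2} gives {(p, u), (p, w), (q, r), (r, q), (u, p), (u, w), (w, p), (w, u)}.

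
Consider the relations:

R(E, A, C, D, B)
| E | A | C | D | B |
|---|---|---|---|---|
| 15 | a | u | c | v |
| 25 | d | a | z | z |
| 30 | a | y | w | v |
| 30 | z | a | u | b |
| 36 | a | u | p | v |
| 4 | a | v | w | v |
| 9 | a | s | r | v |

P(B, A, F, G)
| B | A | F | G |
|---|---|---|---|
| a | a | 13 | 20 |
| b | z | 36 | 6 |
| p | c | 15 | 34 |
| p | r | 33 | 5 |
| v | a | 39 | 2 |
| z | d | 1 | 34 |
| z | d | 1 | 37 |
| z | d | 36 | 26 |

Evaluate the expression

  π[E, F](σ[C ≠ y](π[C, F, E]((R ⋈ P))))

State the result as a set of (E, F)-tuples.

R ⋈ P (natural join on A, B): {(15, a, u, c, v, 39, 2), (25, d, a, z, z, 1, 34), (25, d, a, z, z, 1, 37), (25, d, a, z, z, 36, 26), (30, a, y, w, v, 39, 2), (30, z, a, u, b, 36, 6), (36, a, u, p, v, 39, 2), (4, a, v, w, v, 39, 2), (9, a, s, r, v, 39, 2)}
Keep only column(s) C, F, E (1 duplicate(s) eliminated): {(a, 1, 25), (a, 36, 25), (a, 36, 30), (s, 39, 9), (u, 39, 15), (u, 39, 36), (v, 39, 4), (y, 39, 30)}
Apply σ_{C ≠ y}; surviving tuples: {(a, 1, 25), (a, 36, 25), (a, 36, 30), (s, 39, 9), (u, 39, 15), (u, 39, 36), (v, 39, 4)}
Keep only column(s) E, F: {(15, 39), (25, 1), (25, 36), (30, 36), (36, 39), (4, 39), (9, 39)}

{(15, 39), (25, 1), (25, 36), (30, 36), (36, 39), (4, 39), (9, 39)}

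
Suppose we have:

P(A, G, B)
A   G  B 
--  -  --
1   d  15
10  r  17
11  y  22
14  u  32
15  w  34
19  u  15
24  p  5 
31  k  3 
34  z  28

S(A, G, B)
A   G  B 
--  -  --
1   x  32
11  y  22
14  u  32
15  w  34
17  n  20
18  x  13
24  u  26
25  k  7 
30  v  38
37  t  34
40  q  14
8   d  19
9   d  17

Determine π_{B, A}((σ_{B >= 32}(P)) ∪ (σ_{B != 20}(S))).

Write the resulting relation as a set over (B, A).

Apply σ_{B >= 32}; surviving tuples: {(14, u, 32), (15, w, 34)}
Apply σ_{B != 20}; surviving tuples: {(1, x, 32), (11, y, 22), (14, u, 32), (15, w, 34), (18, x, 13), (24, u, 26), (25, k, 7), (30, v, 38), (37, t, 34), (40, q, 14), (8, d, 19), (9, d, 17)}
Set union of the two operands is {(1, x, 32), (11, y, 22), (14, u, 32), (15, w, 34), (18, x, 13), (24, u, 26), (25, k, 7), (30, v, 38), (37, t, 34), (40, q, 14), (8, d, 19), (9, d, 17)}.
Projecting to B, A: {(13, 18), (14, 40), (17, 9), (19, 8), (22, 11), (26, 24), (32, 1), (32, 14), (34, 15), (34, 37), (38, 30), (7, 25)}

{(13, 18), (14, 40), (17, 9), (19, 8), (22, 11), (26, 24), (32, 1), (32, 14), (34, 15), (34, 37), (38, 30), (7, 25)}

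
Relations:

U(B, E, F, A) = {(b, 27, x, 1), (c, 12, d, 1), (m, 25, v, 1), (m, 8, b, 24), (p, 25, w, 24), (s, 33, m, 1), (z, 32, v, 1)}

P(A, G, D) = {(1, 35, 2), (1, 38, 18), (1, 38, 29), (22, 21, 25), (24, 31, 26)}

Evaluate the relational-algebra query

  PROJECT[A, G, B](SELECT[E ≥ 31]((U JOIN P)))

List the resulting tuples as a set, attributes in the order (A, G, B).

{(1, 35, s), (1, 35, z), (1, 38, s), (1, 38, z)}

Natural join on A: {(b, 27, x, 1, 35, 2), (b, 27, x, 1, 38, 18), (b, 27, x, 1, 38, 29), (c, 12, d, 1, 35, 2), (c, 12, d, 1, 38, 18), (c, 12, d, 1, 38, 29), (m, 25, v, 1, 35, 2), (m, 25, v, 1, 38, 18), (m, 25, v, 1, 38, 29), (m, 8, b, 24, 31, 26), (p, 25, w, 24, 31, 26), (s, 33, m, 1, 35, 2), (s, 33, m, 1, 38, 18), (s, 33, m, 1, 38, 29), (z, 32, v, 1, 35, 2), (z, 32, v, 1, 38, 18), (z, 32, v, 1, 38, 29)}
Selection E ≥ 31: {(s, 33, m, 1, 35, 2), (s, 33, m, 1, 38, 18), (s, 33, m, 1, 38, 29), (z, 32, v, 1, 35, 2), (z, 32, v, 1, 38, 18), (z, 32, v, 1, 38, 29)}
π_{A, G, B} gives {(1, 35, s), (1, 35, z), (1, 38, s), (1, 38, z)} (2 duplicate(s) eliminated).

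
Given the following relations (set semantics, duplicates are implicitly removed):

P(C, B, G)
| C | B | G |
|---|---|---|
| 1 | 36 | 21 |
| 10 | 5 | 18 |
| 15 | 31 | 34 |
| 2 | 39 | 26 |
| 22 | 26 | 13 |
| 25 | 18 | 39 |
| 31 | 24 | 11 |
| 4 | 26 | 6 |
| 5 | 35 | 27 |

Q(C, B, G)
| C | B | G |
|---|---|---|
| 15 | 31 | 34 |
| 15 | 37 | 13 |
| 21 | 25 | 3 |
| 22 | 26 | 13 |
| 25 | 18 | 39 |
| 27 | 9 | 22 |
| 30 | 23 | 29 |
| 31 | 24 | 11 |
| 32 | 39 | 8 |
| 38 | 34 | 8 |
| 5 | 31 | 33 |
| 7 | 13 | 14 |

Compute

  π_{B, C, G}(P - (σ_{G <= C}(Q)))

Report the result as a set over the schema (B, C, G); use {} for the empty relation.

{(18, 25, 39), (26, 4, 6), (31, 15, 34), (35, 5, 27), (36, 1, 21), (39, 2, 26), (5, 10, 18)}

Selection G <= C: {(15, 37, 13), (21, 25, 3), (22, 26, 13), (27, 9, 22), (30, 23, 29), (31, 24, 11), (32, 39, 8), (38, 34, 8)}
Taking the difference: {(1, 36, 21), (10, 5, 18), (15, 31, 34), (2, 39, 26), (25, 18, 39), (4, 26, 6), (5, 35, 27)}
Projecting to B, C, G: {(18, 25, 39), (26, 4, 6), (31, 15, 34), (35, 5, 27), (36, 1, 21), (39, 2, 26), (5, 10, 18)}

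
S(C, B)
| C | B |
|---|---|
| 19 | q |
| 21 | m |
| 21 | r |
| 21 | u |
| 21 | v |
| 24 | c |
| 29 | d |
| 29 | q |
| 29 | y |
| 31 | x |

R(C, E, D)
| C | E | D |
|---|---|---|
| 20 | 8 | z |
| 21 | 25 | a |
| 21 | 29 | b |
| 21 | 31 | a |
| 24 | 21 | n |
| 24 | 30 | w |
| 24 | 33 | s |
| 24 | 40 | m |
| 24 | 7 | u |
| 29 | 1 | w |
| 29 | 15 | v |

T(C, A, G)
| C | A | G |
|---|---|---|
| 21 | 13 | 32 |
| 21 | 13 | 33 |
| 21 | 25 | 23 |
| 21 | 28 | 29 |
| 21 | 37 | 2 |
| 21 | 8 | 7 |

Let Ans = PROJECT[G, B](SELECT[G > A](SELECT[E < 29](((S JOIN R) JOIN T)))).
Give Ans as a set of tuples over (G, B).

Natural join on C: {(21, m, 25, a), (21, m, 29, b), (21, m, 31, a), (21, r, 25, a), (21, r, 29, b), (21, r, 31, a), (21, u, 25, a), (21, u, 29, b), (21, u, 31, a), (21, v, 25, a), (21, v, 29, b), (21, v, 31, a), (24, c, 21, n), (24, c, 30, w), (24, c, 33, s), (24, c, 40, m), (24, c, 7, u), (29, d, 1, w), (29, d, 15, v), (29, q, 1, w), (29, q, 15, v), (29, y, 1, w), (29, y, 15, v)}
Natural join on C: {(21, m, 25, a, 13, 32), (21, m, 25, a, 13, 33), (21, m, 25, a, 25, 23), (21, m, 25, a, 28, 29), (21, m, 25, a, 37, 2), (21, m, 25, a, 8, 7), (21, m, 29, b, 13, 32), (21, m, 29, b, 13, 33), (21, m, 29, b, 25, 23), (21, m, 29, b, 28, 29), (21, m, 29, b, 37, 2), (21, m, 29, b, 8, 7), (21, m, 31, a, 13, 32), (21, m, 31, a, 13, 33), (21, m, 31, a, 25, 23), (21, m, 31, a, 28, 29), (21, m, 31, a, 37, 2), (21, m, 31, a, 8, 7), (21, r, 25, a, 13, 32), (21, r, 25, a, 13, 33), (21, r, 25, a, 25, 23), (21, r, 25, a, 28, 29), (21, r, 25, a, 37, 2), (21, r, 25, a, 8, 7), (21, r, 29, b, 13, 32), (21, r, 29, b, 13, 33), (21, r, 29, b, 25, 23), (21, r, 29, b, 28, 29), (21, r, 29, b, 37, 2), (21, r, 29, b, 8, 7), (21, r, 31, a, 13, 32), (21, r, 31, a, 13, 33), (21, r, 31, a, 25, 23), (21, r, 31, a, 28, 29), (21, r, 31, a, 37, 2), (21, r, 31, a, 8, 7), (21, u, 25, a, 13, 32), (21, u, 25, a, 13, 33), (21, u, 25, a, 25, 23), (21, u, 25, a, 28, 29), (21, u, 25, a, 37, 2), (21, u, 25, a, 8, 7), (21, u, 29, b, 13, 32), (21, u, 29, b, 13, 33), (21, u, 29, b, 25, 23), (21, u, 29, b, 28, 29), (21, u, 29, b, 37, 2), (21, u, 29, b, 8, 7), (21, u, 31, a, 13, 32), (21, u, 31, a, 13, 33), (21, u, 31, a, 25, 23), (21, u, 31, a, 28, 29), (21, u, 31, a, 37, 2), (21, u, 31, a, 8, 7), (21, v, 25, a, 13, 32), (21, v, 25, a, 13, 33), (21, v, 25, a, 25, 23), (21, v, 25, a, 28, 29), (21, v, 25, a, 37, 2), (21, v, 25, a, 8, 7), (21, v, 29, b, 13, 32), (21, v, 29, b, 13, 33), (21, v, 29, b, 25, 23), (21, v, 29, b, 28, 29), (21, v, 29, b, 37, 2), (21, v, 29, b, 8, 7), (21, v, 31, a, 13, 32), (21, v, 31, a, 13, 33), (21, v, 31, a, 25, 23), (21, v, 31, a, 28, 29), (21, v, 31, a, 37, 2), (21, v, 31, a, 8, 7)}
σ[E < 29]: keep tuples satisfying E < 29 → {(21, m, 25, a, 13, 32), (21, m, 25, a, 13, 33), (21, m, 25, a, 25, 23), (21, m, 25, a, 28, 29), (21, m, 25, a, 37, 2), (21, m, 25, a, 8, 7), (21, r, 25, a, 13, 32), (21, r, 25, a, 13, 33), (21, r, 25, a, 25, 23), (21, r, 25, a, 28, 29), (21, r, 25, a, 37, 2), (21, r, 25, a, 8, 7), (21, u, 25, a, 13, 32), (21, u, 25, a, 13, 33), (21, u, 25, a, 25, 23), (21, u, 25, a, 28, 29), (21, u, 25, a, 37, 2), (21, u, 25, a, 8, 7), (21, v, 25, a, 13, 32), (21, v, 25, a, 13, 33), (21, v, 25, a, 25, 23), (21, v, 25, a, 28, 29), (21, v, 25, a, 37, 2), (21, v, 25, a, 8, 7)}
σ[G > A]: keep tuples satisfying G > A → {(21, m, 25, a, 13, 32), (21, m, 25, a, 13, 33), (21, m, 25, a, 28, 29), (21, r, 25, a, 13, 32), (21, r, 25, a, 13, 33), (21, r, 25, a, 28, 29), (21, u, 25, a, 13, 32), (21, u, 25, a, 13, 33), (21, u, 25, a, 28, 29), (21, v, 25, a, 13, 32), (21, v, 25, a, 13, 33), (21, v, 25, a, 28, 29)}
π[G, B]: project onto (G, B) → {(29, m), (29, r), (29, u), (29, v), (32, m), (32, r), (32, u), (32, v), (33, m), (33, r), (33, u), (33, v)}

{(29, m), (29, r), (29, u), (29, v), (32, m), (32, r), (32, u), (32, v), (33, m), (33, r), (33, u), (33, v)}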